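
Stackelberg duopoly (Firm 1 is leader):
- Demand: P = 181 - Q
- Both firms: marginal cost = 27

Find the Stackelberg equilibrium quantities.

q₁* (leader) = 77.0, q₂* (follower) = 38.5

Work:
Follower's reaction: q₂ = (a - c - q₁)/2
Leader substitutes: π₁ = q₁·(a - q₁ - (a-c-q₁)/2 - c)
FOC: q₁* = (181 - 27)/2 = 77.00
Then: q₂* = (181 - 27 - 77.0)/2 = 38.50
Leader has first-mover advantage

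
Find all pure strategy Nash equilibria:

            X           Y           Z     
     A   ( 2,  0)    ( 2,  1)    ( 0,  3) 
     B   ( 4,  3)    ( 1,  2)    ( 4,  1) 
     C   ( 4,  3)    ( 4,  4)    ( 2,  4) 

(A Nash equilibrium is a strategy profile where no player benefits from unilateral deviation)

Nash equilibrium: (B, X), (C, Y)

Work:
Best responses:
  P1 vs X: payoffs [2, 4, 4] → best response B/C (payoff 4)
  P1 vs Y: payoffs [2, 1, 4] → best response C (payoff 4)
  P1 vs Z: payoffs [0, 4, 2] → best response B (payoff 4)
  P2 vs A: payoffs [0, 1, 3] → best response Z (payoff 3)
  P2 vs B: payoffs [3, 2, 1] → best response X (payoff 3)
  P2 vs C: payoffs [3, 4, 4] → best response Y/Z (payoff 4)
Mutual best responses: (B,X), (C,Y) → Nash equilibria.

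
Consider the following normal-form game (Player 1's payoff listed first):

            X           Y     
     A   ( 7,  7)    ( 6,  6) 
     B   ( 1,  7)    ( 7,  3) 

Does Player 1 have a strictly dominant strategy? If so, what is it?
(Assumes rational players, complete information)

No strictly dominant strategy exists for Player 1

Work:
A strategy strictly dominates another if it gives a strictly higher payoff against every opponent action. Compare each pair of P1's strategies column-by-column:
  A vs B: [7 vs 1, 6 vs 7] → A does not strictly dominate B (column Y: 6 ≤ 7)
  B vs A: [1 vs 7, 7 vs 6] → B does not strictly dominate A (column X: 1 ≤ 7)
No single strategy strictly dominates all others → no strictly dominant strategy.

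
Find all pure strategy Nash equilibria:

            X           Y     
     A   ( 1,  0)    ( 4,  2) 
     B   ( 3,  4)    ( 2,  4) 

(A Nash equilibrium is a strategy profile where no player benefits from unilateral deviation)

Nash equilibrium: (A, Y), (B, X)

Work:
Best responses:
  P1 vs X: payoffs [1, 3] → best response B (payoff 3)
  P1 vs Y: payoffs [4, 2] → best response A (payoff 4)
  P2 vs A: payoffs [0, 2] → best response Y (payoff 2)
  P2 vs B: payoffs [4, 4] → best response X/Y (payoff 4)
Mutual best responses: (A,Y), (B,X) → Nash equilibria.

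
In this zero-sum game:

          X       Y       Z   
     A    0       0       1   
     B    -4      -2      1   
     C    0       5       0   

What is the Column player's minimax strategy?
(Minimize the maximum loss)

Column should play X, value = 0

Work:
Column player minimizes Row's maximum payoff:
Column X: max payoff to Row = 0
Column Y: max payoff to Row = 5
Column Z: max payoff to Row = 1
Minimum is 0, achieved by column X.
Minimax strategy: X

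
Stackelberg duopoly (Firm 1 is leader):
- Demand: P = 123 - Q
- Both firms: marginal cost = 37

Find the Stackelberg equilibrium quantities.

q₁* (leader) = 43.0, q₂* (follower) = 21.5

Work:
Follower's reaction: q₂ = (a - c - q₁)/2
Leader substitutes: π₁ = q₁·(a - q₁ - (a-c-q₁)/2 - c)
FOC: q₁* = (123 - 37)/2 = 43.00
Then: q₂* = (123 - 37 - 43.0)/2 = 21.50
Leader has first-mover advantage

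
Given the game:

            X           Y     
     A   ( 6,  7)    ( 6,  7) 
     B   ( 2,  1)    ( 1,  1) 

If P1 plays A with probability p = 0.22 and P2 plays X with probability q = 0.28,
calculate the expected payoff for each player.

E[P1] = 2.3184, E[P2] = 2.32

Work:
E[P1] = p·q·π₁(A,X) + p·(1-q)·π₁(A,Y) + (1-p)·q·π₁(B,X) + (1-p)·(1-q)·π₁(B,Y)
= 0.22·0.28·6 + 0.22·0.72·6 + 0.78·0.28·2 + 0.78·0.72·1
= 2.3184

E[P2] = 2.32 (similar calculation)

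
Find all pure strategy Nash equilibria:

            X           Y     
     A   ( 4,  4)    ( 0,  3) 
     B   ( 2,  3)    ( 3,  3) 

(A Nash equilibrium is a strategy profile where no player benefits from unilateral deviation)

Nash equilibrium: (A, X), (B, Y)

Work:
Best responses:
  P1 vs X: payoffs [4, 2] → best response A (payoff 4)
  P1 vs Y: payoffs [0, 3] → best response B (payoff 3)
  P2 vs A: payoffs [4, 3] → best response X (payoff 4)
  P2 vs B: payoffs [3, 3] → best response X/Y (payoff 3)
Mutual best responses: (A,X), (B,Y) → Nash equilibria.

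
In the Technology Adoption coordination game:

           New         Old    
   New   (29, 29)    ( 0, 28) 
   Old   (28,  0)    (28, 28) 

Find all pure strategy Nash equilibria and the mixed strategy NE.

Pure NE: (New, New) and (Old, Old); Mixed NE: p = 0.9655, q = 0.9655

Work:
Check pure NE:
(New, New): (29, 29) - no unilateral deviation beneficial
(Old, Old): (28, 28) - no unilateral deviation beneficial
Mixed NE: P1 plays New with p = 0.9655, P2 plays New with q = 0.9655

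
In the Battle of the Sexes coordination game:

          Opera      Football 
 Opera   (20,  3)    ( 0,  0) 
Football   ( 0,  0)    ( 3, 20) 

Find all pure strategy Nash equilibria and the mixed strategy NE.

Pure NE: (Opera, Opera) and (Football, Football); Mixed NE: p = 0.8696, q = 0.1304

Work:
Check pure NE:
(Opera, Opera): (20, 3) - no unilateral deviation beneficial
(Football, Football): (3, 20) - no unilateral deviation beneficial
Mixed NE: P1 plays Opera with p = 0.8696, P2 plays Opera with q = 0.1304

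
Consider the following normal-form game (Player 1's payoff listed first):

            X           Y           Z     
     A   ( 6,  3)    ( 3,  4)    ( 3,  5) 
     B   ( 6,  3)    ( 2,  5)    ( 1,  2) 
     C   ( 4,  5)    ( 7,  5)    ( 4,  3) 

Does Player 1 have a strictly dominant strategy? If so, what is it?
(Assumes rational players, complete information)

No strictly dominant strategy exists for Player 1

Work:
A strategy strictly dominates another if it gives a strictly higher payoff against every opponent action. Compare each pair of P1's strategies column-by-column:
  A vs B: [6 vs 6, 3 vs 2, 3 vs 1] → A does not strictly dominate B (column X: 6 ≤ 6)
  A vs C: [6 vs 4, 3 vs 7, 3 vs 4] → A does not strictly dominate C (column Y: 3 ≤ 7)
  B vs A: [6 vs 6, 2 vs 3, 1 vs 3] → B does not strictly dominate A (column X: 6 ≤ 6)
  B vs C: [6 vs 4, 2 vs 7, 1 vs 4] → B does not strictly dominate C (column Y: 2 ≤ 7)
  C vs A: [4 vs 6, 7 vs 3, 4 vs 3] → C does not strictly dominate A (column X: 4 ≤ 6)
  C vs B: [4 vs 6, 7 vs 2, 4 vs 1] → C does not strictly dominate B (column X: 4 ≤ 6)
No single strategy strictly dominates all others → no strictly dominant strategy.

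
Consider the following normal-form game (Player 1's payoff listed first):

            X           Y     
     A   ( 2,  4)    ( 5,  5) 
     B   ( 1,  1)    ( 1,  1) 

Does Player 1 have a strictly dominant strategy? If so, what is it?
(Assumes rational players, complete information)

Yes, Player 1's strictly dominant strategy is A

Work:
A strategy strictly dominates another if it gives a strictly higher payoff against every opponent action. Compare each pair of P1's strategies column-by-column:
  A vs B: [2 vs 1, 5 vs 1] → A strictly dominates B
  B vs A: [1 vs 2, 1 vs 5] → B does not strictly dominate A (column X: 1 ≤ 2)
A strictly dominates every other strategy → strictly dominant.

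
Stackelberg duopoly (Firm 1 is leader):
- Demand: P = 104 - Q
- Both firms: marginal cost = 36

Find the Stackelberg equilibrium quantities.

q₁* (leader) = 34.0, q₂* (follower) = 17.0

Work:
Follower's reaction: q₂ = (a - c - q₁)/2
Leader substitutes: π₁ = q₁·(a - q₁ - (a-c-q₁)/2 - c)
FOC: q₁* = (104 - 36)/2 = 34.00
Then: q₂* = (104 - 36 - 34.0)/2 = 17.00
Leader has first-mover advantage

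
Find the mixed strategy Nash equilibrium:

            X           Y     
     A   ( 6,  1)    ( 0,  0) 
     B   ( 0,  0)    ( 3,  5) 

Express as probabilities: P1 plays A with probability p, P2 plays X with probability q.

p = 0.8333, q = 0.3333

Work:
Find probabilities that make opponent indifferent:
P2 chooses q to make P1 indifferent between A and B
P1 chooses p to make P2 indifferent between X and Y
Mixed NE: P1 plays (A: 0.8333, B: 0.1667), P2 plays (X: 0.3333, Y: 0.6667)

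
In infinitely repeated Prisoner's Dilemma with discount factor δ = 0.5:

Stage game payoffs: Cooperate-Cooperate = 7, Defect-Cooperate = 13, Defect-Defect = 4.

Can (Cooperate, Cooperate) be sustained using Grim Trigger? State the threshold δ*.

δ* = 0.6667; since δ = 0.5 < 0.6667, cooperation cannot be sustained

Work:
For Grim Trigger:
Cooperate forever: 7/(1-δ)
Defect then punished: 13 + 4·δ/(1-δ)
Need: 7/(1-δ) ≥ 13 + 4·δ/(1-δ)
Solving: δ ≥ (T-R)/(T-P) = (13-7)/(13-4) = 0.6667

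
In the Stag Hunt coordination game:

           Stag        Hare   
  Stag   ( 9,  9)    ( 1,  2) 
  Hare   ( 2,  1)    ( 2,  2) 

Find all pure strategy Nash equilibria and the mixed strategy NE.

Pure NE: (Stag, Stag) and (Hare, Hare); Mixed NE: p = 0.125, q = 0.125

Work:
Check pure NE:
(Stag, Stag): (9, 9) - no unilateral deviation beneficial
(Hare, Hare): (2, 2) - no unilateral deviation beneficial
Mixed NE: P1 plays Stag with p = 0.125, P2 plays Stag with q = 0.125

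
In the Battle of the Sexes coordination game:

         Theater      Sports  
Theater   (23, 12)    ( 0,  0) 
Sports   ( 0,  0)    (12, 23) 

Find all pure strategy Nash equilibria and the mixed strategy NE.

Pure NE: (Theater, Theater) and (Sports, Sports); Mixed NE: p = 0.6571, q = 0.3429

Work:
Check pure NE:
(Theater, Theater): (23, 12) - no unilateral deviation beneficial
(Sports, Sports): (12, 23) - no unilateral deviation beneficial
Mixed NE: P1 plays Theater with p = 0.6571, P2 plays Theater with q = 0.3429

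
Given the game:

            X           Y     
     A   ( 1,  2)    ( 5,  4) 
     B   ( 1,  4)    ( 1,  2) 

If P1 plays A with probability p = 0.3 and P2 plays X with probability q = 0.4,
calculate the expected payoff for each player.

E[P1] = 1.72, E[P2] = 2.92

Work:
E[P1] = p·q·π₁(A,X) + p·(1-q)·π₁(A,Y) + (1-p)·q·π₁(B,X) + (1-p)·(1-q)·π₁(B,Y)
= 0.3·0.4·1 + 0.3·0.6·5 + 0.7·0.4·1 + 0.7·0.6·1
= 1.72

E[P2] = 2.92 (similar calculation)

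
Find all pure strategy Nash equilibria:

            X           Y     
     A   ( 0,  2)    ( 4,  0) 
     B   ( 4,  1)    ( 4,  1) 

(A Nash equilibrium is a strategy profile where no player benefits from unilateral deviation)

Nash equilibrium: (B, X), (B, Y)

Work:
Best responses:
  P1 vs X: payoffs [0, 4] → best response B (payoff 4)
  P1 vs Y: payoffs [4, 4] → best response A/B (payoff 4)
  P2 vs A: payoffs [2, 0] → best response X (payoff 2)
  P2 vs B: payoffs [1, 1] → best response X/Y (payoff 1)
Mutual best responses: (B,X), (B,Y) → Nash equilibria.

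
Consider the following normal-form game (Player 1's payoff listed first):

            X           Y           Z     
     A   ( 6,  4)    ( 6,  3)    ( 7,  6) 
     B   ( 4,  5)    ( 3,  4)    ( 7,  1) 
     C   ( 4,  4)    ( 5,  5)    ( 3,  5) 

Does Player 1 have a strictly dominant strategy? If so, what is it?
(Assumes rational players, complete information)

No strictly dominant strategy exists for Player 1

Work:
A strategy strictly dominates another if it gives a strictly higher payoff against every opponent action. Compare each pair of P1's strategies column-by-column:
  A vs B: [6 vs 4, 6 vs 3, 7 vs 7] → A does not strictly dominate B (column Z: 7 ≤ 7)
  A vs C: [6 vs 4, 6 vs 5, 7 vs 3] → A strictly dominates C
  B vs A: [4 vs 6, 3 vs 6, 7 vs 7] → B does not strictly dominate A (column X: 4 ≤ 6)
  B vs C: [4 vs 4, 3 vs 5, 7 vs 3] → B does not strictly dominate C (column X: 4 ≤ 4)
  C vs A: [4 vs 6, 5 vs 6, 3 vs 7] → C does not strictly dominate A (column X: 4 ≤ 6)
  C vs B: [4 vs 4, 5 vs 3, 3 vs 7] → C does not strictly dominate B (column X: 4 ≤ 4)
No single strategy strictly dominates all others → no strictly dominant strategy.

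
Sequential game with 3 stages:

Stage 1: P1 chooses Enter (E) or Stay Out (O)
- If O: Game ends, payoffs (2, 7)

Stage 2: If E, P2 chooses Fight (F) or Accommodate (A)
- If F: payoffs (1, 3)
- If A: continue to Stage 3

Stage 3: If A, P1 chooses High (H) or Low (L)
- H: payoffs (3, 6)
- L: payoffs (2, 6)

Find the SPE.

SPE: (E, A, H); Outcome (3, 6)

Work:
Stage 3: P1 chooses H (3 vs 2)
Stage 2: P2: F->3, A->6 (anticipating H). Choose A
Stage 1: P1: O->2, E->3 (anticipating A, H). Choose E
SPE path: E -> A -> H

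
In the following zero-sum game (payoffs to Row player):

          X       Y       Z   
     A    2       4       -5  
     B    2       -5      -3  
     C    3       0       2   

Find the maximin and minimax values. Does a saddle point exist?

Maximin = 0, Minimax = 2, Saddle: False

Work:
Row minimums: [-5, -5, 0] → maximin = 0
Column maximums: [3, 4, 2] → minimax = 2
No saddle point (maximin ≠ minimax). Mixed strategy needed.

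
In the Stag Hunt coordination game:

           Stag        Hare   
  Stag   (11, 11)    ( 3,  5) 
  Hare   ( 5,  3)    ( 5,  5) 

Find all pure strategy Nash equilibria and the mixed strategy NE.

Pure NE: (Stag, Stag) and (Hare, Hare); Mixed NE: p = 0.25, q = 0.25

Work:
Check pure NE:
(Stag, Stag): (11, 11) - no unilateral deviation beneficial
(Hare, Hare): (5, 5) - no unilateral deviation beneficial
Mixed NE: P1 plays Stag with p = 0.25, P2 plays Stag with q = 0.25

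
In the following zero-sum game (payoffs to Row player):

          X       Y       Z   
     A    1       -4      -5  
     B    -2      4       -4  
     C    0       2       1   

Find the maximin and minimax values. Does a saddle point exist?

Maximin = 0, Minimax = 1, Saddle: False

Work:
Row minimums: [-5, -4, 0] → maximin = 0
Column maximums: [1, 4, 1] → minimax = 1
No saddle point (maximin ≠ minimax). Mixed strategy needed.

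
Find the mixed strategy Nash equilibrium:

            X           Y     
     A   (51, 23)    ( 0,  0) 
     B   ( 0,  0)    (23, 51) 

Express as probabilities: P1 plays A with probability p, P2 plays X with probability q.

p = 0.6892, q = 0.3108

Work:
Find probabilities that make opponent indifferent:
P2 chooses q to make P1 indifferent between A and B
P1 chooses p to make P2 indifferent between X and Y
Mixed NE: P1 plays (A: 0.6892, B: 0.3108), P2 plays (X: 0.3108, Y: 0.6892)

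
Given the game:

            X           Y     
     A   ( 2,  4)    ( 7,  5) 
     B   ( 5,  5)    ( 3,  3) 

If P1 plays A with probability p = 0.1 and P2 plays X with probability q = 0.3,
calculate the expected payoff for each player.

E[P1] = 3.79, E[P2] = 3.71

Work:
E[P1] = p·q·π₁(A,X) + p·(1-q)·π₁(A,Y) + (1-p)·q·π₁(B,X) + (1-p)·(1-q)·π₁(B,Y)
= 0.1·0.3·2 + 0.1·0.7·7 + 0.9·0.3·5 + 0.9·0.7·3
= 3.79

E[P2] = 3.71 (similar calculation)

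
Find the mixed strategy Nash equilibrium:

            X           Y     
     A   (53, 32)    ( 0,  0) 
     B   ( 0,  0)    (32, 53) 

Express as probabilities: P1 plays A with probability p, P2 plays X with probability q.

p = 0.6235, q = 0.3765

Work:
Find probabilities that make opponent indifferent:
P2 chooses q to make P1 indifferent between A and B
P1 chooses p to make P2 indifferent between X and Y
Mixed NE: P1 plays (A: 0.6235, B: 0.3765), P2 plays (X: 0.3765, Y: 0.6235)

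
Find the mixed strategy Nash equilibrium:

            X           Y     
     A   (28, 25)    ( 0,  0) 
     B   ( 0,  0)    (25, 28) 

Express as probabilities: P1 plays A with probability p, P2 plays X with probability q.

p = 0.5283, q = 0.4717

Work:
Find probabilities that make opponent indifferent:
P2 chooses q to make P1 indifferent between A and B
P1 chooses p to make P2 indifferent between X and Y
Mixed NE: P1 plays (A: 0.5283, B: 0.4717), P2 plays (X: 0.4717, Y: 0.5283)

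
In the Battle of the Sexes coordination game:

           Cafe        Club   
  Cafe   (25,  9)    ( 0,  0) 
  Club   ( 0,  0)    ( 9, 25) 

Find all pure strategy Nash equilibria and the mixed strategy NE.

Pure NE: (Cafe, Cafe) and (Club, Club); Mixed NE: p = 0.7353, q = 0.2647

Work:
Check pure NE:
(Cafe, Cafe): (25, 9) - no unilateral deviation beneficial
(Club, Club): (9, 25) - no unilateral deviation beneficial
Mixed NE: P1 plays Cafe with p = 0.7353, P2 plays Cafe with q = 0.2647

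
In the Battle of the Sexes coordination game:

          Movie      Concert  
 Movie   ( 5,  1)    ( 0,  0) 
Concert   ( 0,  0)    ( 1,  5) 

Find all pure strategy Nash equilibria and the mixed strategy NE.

Pure NE: (Movie, Movie) and (Concert, Concert); Mixed NE: p = 0.8333, q = 0.1667

Work:
Check pure NE:
(Movie, Movie): (5, 1) - no unilateral deviation beneficial
(Concert, Concert): (1, 5) - no unilateral deviation beneficial
Mixed NE: P1 plays Movie with p = 0.8333, P2 plays Movie with q = 0.1667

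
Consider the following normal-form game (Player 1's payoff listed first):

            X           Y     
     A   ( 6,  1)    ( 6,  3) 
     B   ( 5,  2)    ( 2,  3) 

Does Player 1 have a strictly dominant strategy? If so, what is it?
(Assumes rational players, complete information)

Yes, Player 1's strictly dominant strategy is A

Work:
A strategy strictly dominates another if it gives a strictly higher payoff against every opponent action. Compare each pair of P1's strategies column-by-column:
  A vs B: [6 vs 5, 6 vs 2] → A strictly dominates B
  B vs A: [5 vs 6, 2 vs 6] → B does not strictly dominate A (column X: 5 ≤ 6)
A strictly dominates every other strategy → strictly dominant.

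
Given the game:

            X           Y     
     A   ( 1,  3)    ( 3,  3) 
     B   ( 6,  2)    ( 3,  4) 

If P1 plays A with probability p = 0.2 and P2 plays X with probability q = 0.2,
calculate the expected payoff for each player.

E[P1] = 3.4, E[P2] = 3.48

Work:
E[P1] = p·q·π₁(A,X) + p·(1-q)·π₁(A,Y) + (1-p)·q·π₁(B,X) + (1-p)·(1-q)·π₁(B,Y)
= 0.2·0.2·1 + 0.2·0.8·3 + 0.8·0.2·6 + 0.8·0.8·3
= 3.4

E[P2] = 3.48 (similar calculation)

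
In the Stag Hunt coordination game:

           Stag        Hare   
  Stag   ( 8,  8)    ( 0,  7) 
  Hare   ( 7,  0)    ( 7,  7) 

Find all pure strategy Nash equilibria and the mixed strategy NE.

Pure NE: (Stag, Stag) and (Hare, Hare); Mixed NE: p = 0.875, q = 0.875

Work:
Check pure NE:
(Stag, Stag): (8, 8) - no unilateral deviation beneficial
(Hare, Hare): (7, 7) - no unilateral deviation beneficial
Mixed NE: P1 plays Stag with p = 0.875, P2 plays Stag with q = 0.875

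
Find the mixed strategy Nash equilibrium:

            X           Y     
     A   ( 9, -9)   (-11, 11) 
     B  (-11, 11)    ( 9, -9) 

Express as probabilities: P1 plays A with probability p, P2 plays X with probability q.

p = 0.5, q = 0.5

Work:
Find probabilities that make opponent indifferent:
P2 chooses q to make P1 indifferent between A and B
P1 chooses p to make P2 indifferent between X and Y
Mixed NE: P1 plays (A: 0.5, B: 0.5), P2 plays (X: 0.5, Y: 0.5)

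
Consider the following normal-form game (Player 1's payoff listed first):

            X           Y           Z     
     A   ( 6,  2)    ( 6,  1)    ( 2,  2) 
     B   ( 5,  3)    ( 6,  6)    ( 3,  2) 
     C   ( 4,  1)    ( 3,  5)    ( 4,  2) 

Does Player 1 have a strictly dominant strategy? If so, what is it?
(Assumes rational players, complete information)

No strictly dominant strategy exists for Player 1

Work:
A strategy strictly dominates another if it gives a strictly higher payoff against every opponent action. Compare each pair of P1's strategies column-by-column:
  A vs B: [6 vs 5, 6 vs 6, 2 vs 3] → A does not strictly dominate B (column Y: 6 ≤ 6)
  A vs C: [6 vs 4, 6 vs 3, 2 vs 4] → A does not strictly dominate C (column Z: 2 ≤ 4)
  B vs A: [5 vs 6, 6 vs 6, 3 vs 2] → B does not strictly dominate A (column X: 5 ≤ 6)
  B vs C: [5 vs 4, 6 vs 3, 3 vs 4] → B does not strictly dominate C (column Z: 3 ≤ 4)
  C vs A: [4 vs 6, 3 vs 6, 4 vs 2] → C does not strictly dominate A (column X: 4 ≤ 6)
  C vs B: [4 vs 5, 3 vs 6, 4 vs 3] → C does not strictly dominate B (column X: 4 ≤ 5)
No single strategy strictly dominates all others → no strictly dominant strategy.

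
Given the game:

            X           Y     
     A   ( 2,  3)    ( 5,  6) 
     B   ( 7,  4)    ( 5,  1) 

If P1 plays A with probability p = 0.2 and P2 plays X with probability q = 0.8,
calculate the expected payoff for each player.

E[P1] = 5.8, E[P2] = 3.44

Work:
E[P1] = p·q·π₁(A,X) + p·(1-q)·π₁(A,Y) + (1-p)·q·π₁(B,X) + (1-p)·(1-q)·π₁(B,Y)
= 0.2·0.8·2 + 0.2·0.2·5 + 0.8·0.8·7 + 0.8·0.2·5
= 5.8

E[P2] = 3.44 (similar calculation)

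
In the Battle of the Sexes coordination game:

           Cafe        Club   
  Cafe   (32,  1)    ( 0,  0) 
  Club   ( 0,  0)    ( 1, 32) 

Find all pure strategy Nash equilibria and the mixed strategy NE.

Pure NE: (Cafe, Cafe) and (Club, Club); Mixed NE: p = 0.9697, q = 0.0303

Work:
Check pure NE:
(Cafe, Cafe): (32, 1) - no unilateral deviation beneficial
(Club, Club): (1, 32) - no unilateral deviation beneficial
Mixed NE: P1 plays Cafe with p = 0.9697, P2 plays Cafe with q = 0.0303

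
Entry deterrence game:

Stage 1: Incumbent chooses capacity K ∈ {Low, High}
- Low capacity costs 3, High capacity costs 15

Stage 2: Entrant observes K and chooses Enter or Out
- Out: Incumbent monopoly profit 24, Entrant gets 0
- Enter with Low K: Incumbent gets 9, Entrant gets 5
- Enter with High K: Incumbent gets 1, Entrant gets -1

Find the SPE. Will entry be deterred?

SPE: (High, Enter|Low, Out|High); Entry deterred. Incumbent net profit = 9

Work:
After Low K: Entrant enters (5 > 0)
After High K: Entrant stays out (-1 < 0)
Incumbent: Low → 9−3=6, High → 24−15=9
Incumbent chooses High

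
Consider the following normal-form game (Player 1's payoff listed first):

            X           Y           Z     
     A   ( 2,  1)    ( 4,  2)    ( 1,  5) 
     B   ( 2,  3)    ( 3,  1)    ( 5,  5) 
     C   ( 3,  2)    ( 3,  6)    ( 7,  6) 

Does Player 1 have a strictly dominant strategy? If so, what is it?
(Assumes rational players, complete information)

No strictly dominant strategy exists for Player 1

Work:
A strategy strictly dominates another if it gives a strictly higher payoff against every opponent action. Compare each pair of P1's strategies column-by-column:
  A vs B: [2 vs 2, 4 vs 3, 1 vs 5] → A does not strictly dominate B (column X: 2 ≤ 2)
  A vs C: [2 vs 3, 4 vs 3, 1 vs 7] → A does not strictly dominate C (column X: 2 ≤ 3)
  B vs A: [2 vs 2, 3 vs 4, 5 vs 1] → B does not strictly dominate A (column X: 2 ≤ 2)
  B vs C: [2 vs 3, 3 vs 3, 5 vs 7] → B does not strictly dominate C (column X: 2 ≤ 3)
  C vs A: [3 vs 2, 3 vs 4, 7 vs 1] → C does not strictly dominate A (column Y: 3 ≤ 4)
  C vs B: [3 vs 2, 3 vs 3, 7 vs 5] → C does not strictly dominate B (column Y: 3 ≤ 3)
No single strategy strictly dominates all others → no strictly dominant strategy.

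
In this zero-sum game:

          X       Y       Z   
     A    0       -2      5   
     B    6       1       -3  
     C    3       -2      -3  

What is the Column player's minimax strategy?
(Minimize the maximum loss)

Column should play Y, value = 1

Work:
Column player minimizes Row's maximum payoff:
Column X: max payoff to Row = 6
Column Y: max payoff to Row = 1
Column Z: max payoff to Row = 5
Minimum is 1, achieved by column Y.
Minimax strategy: Y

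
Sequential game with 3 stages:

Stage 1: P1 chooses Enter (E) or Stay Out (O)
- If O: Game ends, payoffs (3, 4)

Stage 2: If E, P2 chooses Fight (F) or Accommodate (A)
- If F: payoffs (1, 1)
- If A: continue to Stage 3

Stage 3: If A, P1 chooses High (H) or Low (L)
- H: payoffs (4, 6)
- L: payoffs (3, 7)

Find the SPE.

SPE: (E, A, H); Outcome (4, 6)

Work:
Stage 3: P1 chooses H (4 vs 3)
Stage 2: P2: F->1, A->6 (anticipating H). Choose A
Stage 1: P1: O->3, E->4 (anticipating A, H). Choose E
SPE path: E -> A -> H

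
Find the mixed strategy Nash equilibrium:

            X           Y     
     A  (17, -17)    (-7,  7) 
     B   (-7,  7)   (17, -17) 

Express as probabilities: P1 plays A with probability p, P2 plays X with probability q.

p = 0.5, q = 0.5

Work:
Find probabilities that make opponent indifferent:
P2 chooses q to make P1 indifferent between A and B
P1 chooses p to make P2 indifferent between X and Y
Mixed NE: P1 plays (A: 0.5, B: 0.5), P2 plays (X: 0.5, Y: 0.5)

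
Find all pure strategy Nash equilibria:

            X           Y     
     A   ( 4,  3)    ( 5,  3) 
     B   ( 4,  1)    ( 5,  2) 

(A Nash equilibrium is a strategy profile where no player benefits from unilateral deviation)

Nash equilibrium: (A, X), (A, Y), (B, Y)

Work:
Best responses:
  P1 vs X: payoffs [4, 4] → best response A/B (payoff 4)
  P1 vs Y: payoffs [5, 5] → best response A/B (payoff 5)
  P2 vs A: payoffs [3, 3] → best response X/Y (payoff 3)
  P2 vs B: payoffs [1, 2] → best response Y (payoff 2)
Mutual best responses: (A,X), (A,Y), (B,Y) → Nash equilibria.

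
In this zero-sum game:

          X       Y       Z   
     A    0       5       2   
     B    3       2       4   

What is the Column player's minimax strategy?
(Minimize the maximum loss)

Column should play X, value = 3

Work:
Column player minimizes Row's maximum payoff:
Column X: max payoff to Row = 3
Column Y: max payoff to Row = 5
Column Z: max payoff to Row = 4
Minimum is 3, achieved by column X.
Minimax strategy: X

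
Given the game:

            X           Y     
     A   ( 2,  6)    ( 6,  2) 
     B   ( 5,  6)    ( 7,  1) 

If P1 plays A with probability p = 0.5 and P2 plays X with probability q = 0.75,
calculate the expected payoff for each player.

E[P1] = 4.25, E[P2] = 4.875

Work:
E[P1] = p·q·π₁(A,X) + p·(1-q)·π₁(A,Y) + (1-p)·q·π₁(B,X) + (1-p)·(1-q)·π₁(B,Y)
= 0.5·0.75·2 + 0.5·0.25·6 + 0.5·0.75·5 + 0.5·0.25·7
= 4.25

E[P2] = 4.875 (similar calculation)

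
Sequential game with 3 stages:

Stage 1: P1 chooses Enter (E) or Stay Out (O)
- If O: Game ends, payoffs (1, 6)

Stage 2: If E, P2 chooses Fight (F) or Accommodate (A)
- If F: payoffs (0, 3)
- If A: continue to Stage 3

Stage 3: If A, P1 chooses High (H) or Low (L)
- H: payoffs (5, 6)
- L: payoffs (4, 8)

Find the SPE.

SPE: (E, A, H); Outcome (5, 6)

Work:
Stage 3: P1 chooses H (5 vs 4)
Stage 2: P2: F->3, A->6 (anticipating H). Choose A
Stage 1: P1: O->1, E->5 (anticipating A, H). Choose E
SPE path: E -> A -> H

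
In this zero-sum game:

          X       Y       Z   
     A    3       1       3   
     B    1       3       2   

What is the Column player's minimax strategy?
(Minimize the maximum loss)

Column should play X or Y or Z (all achieve the minimum), value = 3

Work:
Column player minimizes Row's maximum payoff:
Column X: max payoff to Row = 3
Column Y: max payoff to Row = 3
Column Z: max payoff to Row = 3
Minimum is 3, achieved by columns X, Y, Z (tied).
Each of X or Y or Z is a minimax strategy.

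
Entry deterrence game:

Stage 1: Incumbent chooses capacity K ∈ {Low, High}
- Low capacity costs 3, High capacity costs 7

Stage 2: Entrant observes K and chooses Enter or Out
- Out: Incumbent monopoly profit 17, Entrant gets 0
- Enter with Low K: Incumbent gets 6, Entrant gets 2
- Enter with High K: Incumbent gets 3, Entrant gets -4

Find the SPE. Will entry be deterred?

SPE: (High, Enter|Low, Out|High); Entry deterred. Incumbent net profit = 10

Work:
After Low K: Entrant enters (2 > 0)
After High K: Entrant stays out (-4 < 0)
Incumbent: Low → 6−3=3, High → 17−7=10
Incumbent chooses High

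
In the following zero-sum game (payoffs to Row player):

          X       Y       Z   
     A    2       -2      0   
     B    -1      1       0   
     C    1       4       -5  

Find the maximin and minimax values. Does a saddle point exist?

Maximin = -1, Minimax = 0, Saddle: False

Work:
Row minimums: [-2, -1, -5] → maximin = -1
Column maximums: [2, 4, 0] → minimax = 0
No saddle point (maximin ≠ minimax). Mixed strategy needed.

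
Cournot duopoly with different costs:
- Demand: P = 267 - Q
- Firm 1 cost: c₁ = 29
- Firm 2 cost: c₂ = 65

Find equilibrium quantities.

q₁* = 91.33, q₂* = 55.33

Work:
Reaction: q₁ = (267 - 29 - q₂)/2
Reaction: q₂ = (267 - 65 - q₁)/2
Solve simultaneously:
q₁* = (267 - 2×29 + 65)/3 = 91.33
q₂* = (267 - 2×65 + 29)/3 = 55.33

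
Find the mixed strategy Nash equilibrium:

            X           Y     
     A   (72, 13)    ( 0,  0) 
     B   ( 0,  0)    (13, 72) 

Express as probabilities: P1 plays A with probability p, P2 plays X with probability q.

p = 0.8471, q = 0.1529

Work:
Find probabilities that make opponent indifferent:
P2 chooses q to make P1 indifferent between A and B
P1 chooses p to make P2 indifferent between X and Y
Mixed NE: P1 plays (A: 0.8471, B: 0.1529), P2 plays (X: 0.1529, Y: 0.8471)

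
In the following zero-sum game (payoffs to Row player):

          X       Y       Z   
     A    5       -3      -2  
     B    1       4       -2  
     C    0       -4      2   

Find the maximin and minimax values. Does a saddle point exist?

Maximin = -2, Minimax = 2, Saddle: False

Work:
Row minimums: [-3, -2, -4] → maximin = -2
Column maximums: [5, 4, 2] → minimax = 2
No saddle point (maximin ≠ minimax). Mixed strategy needed.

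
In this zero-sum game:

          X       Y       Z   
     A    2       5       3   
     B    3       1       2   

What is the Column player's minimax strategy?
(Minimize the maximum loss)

Column should play X or Z (all achieve the minimum), value = 3

Work:
Column player minimizes Row's maximum payoff:
Column X: max payoff to Row = 3
Column Y: max payoff to Row = 5
Column Z: max payoff to Row = 3
Minimum is 3, achieved by columns X, Z (tied).
Each of X or Z is a minimax strategy.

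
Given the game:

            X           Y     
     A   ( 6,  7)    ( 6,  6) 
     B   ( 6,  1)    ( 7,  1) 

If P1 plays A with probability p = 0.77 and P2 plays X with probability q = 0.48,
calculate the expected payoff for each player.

E[P1] = 6.1196, E[P2] = 5.2196

Work:
E[P1] = p·q·π₁(A,X) + p·(1-q)·π₁(A,Y) + (1-p)·q·π₁(B,X) + (1-p)·(1-q)·π₁(B,Y)
= 0.77·0.48·6 + 0.77·0.52·6 + 0.23·0.48·6 + 0.23·0.52·7
= 6.1196

E[P2] = 5.2196 (similar calculation)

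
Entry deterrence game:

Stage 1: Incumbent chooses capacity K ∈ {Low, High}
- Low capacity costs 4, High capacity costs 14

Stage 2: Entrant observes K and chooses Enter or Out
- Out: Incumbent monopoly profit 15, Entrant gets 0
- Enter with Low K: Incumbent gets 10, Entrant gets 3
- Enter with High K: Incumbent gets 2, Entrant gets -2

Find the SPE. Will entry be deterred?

SPE: (Low, Enter|Low, Out|High); Entry not deterred. Incumbent net profit = 6, Entrant gets 3

Work:
After Low K: Entrant enters (3 > 0)
After High K: Entrant stays out (-2 < 0)
Incumbent: Low → 10−4=6, High → 15−14=1
Incumbent chooses Low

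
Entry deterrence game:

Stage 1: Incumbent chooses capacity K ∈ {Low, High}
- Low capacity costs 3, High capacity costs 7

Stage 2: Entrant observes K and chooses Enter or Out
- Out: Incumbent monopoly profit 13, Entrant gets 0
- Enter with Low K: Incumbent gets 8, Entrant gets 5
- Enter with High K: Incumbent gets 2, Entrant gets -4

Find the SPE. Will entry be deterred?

SPE: (High, Enter|Low, Out|High); Entry deterred. Incumbent net profit = 6

Work:
After Low K: Entrant enters (5 > 0)
After High K: Entrant stays out (-4 < 0)
Incumbent: Low → 8−3=5, High → 13−7=6
Incumbent chooses High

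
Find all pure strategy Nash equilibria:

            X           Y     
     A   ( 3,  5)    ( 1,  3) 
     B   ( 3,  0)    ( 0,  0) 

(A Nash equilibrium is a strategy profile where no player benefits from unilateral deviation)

Nash equilibrium: (A, X), (B, X)

Work:
Best responses:
  P1 vs X: payoffs [3, 3] → best response A/B (payoff 3)
  P1 vs Y: payoffs [1, 0] → best response A (payoff 1)
  P2 vs A: payoffs [5, 3] → best response X (payoff 5)
  P2 vs B: payoffs [0, 0] → best response X/Y (payoff 0)
Mutual best responses: (A,X), (B,X) → Nash equilibria.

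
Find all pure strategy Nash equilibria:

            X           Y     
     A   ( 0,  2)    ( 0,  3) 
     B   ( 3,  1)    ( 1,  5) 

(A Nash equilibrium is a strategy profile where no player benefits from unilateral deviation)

Nash equilibrium: (B, Y)

Work:
Best responses:
  P1 vs X: payoffs [0, 3] → best response B (payoff 3)
  P1 vs Y: payoffs [0, 1] → best response B (payoff 1)
  P2 vs A: payoffs [2, 3] → best response Y (payoff 3)
  P2 vs B: payoffs [1, 5] → best response Y (payoff 5)
Mutual best responses: (B,Y) → Nash equilibria.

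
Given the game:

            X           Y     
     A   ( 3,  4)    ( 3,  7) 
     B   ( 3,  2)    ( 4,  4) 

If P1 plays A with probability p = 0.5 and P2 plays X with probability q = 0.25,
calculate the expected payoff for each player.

E[P1] = 3.375, E[P2] = 4.875

Work:
E[P1] = p·q·π₁(A,X) + p·(1-q)·π₁(A,Y) + (1-p)·q·π₁(B,X) + (1-p)·(1-q)·π₁(B,Y)
= 0.5·0.25·3 + 0.5·0.75·3 + 0.5·0.25·3 + 0.5·0.75·4
= 3.375

E[P2] = 4.875 (similar calculation)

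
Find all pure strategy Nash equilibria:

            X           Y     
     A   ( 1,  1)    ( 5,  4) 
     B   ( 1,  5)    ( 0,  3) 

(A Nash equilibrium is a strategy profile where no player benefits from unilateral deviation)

Nash equilibrium: (A, Y), (B, X)

Work:
Best responses:
  P1 vs X: payoffs [1, 1] → best response A/B (payoff 1)
  P1 vs Y: payoffs [5, 0] → best response A (payoff 5)
  P2 vs A: payoffs [1, 4] → best response Y (payoff 4)
  P2 vs B: payoffs [5, 3] → best response X (payoff 5)
Mutual best responses: (A,Y), (B,X) → Nash equilibria.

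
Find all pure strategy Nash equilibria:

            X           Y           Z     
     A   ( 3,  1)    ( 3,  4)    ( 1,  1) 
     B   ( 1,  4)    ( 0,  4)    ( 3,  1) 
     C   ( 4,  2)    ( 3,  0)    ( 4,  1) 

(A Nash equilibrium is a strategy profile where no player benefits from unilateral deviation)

Nash equilibrium: (A, Y), (C, X)

Work:
Best responses:
  P1 vs X: payoffs [3, 1, 4] → best response C (payoff 4)
  P1 vs Y: payoffs [3, 0, 3] → best response A/C (payoff 3)
  P1 vs Z: payoffs [1, 3, 4] → best response C (payoff 4)
  P2 vs A: payoffs [1, 4, 1] → best response Y (payoff 4)
  P2 vs B: payoffs [4, 4, 1] → best response X/Y (payoff 4)
  P2 vs C: payoffs [2, 0, 1] → best response X (payoff 2)
Mutual best responses: (A,Y), (C,X) → Nash equilibria.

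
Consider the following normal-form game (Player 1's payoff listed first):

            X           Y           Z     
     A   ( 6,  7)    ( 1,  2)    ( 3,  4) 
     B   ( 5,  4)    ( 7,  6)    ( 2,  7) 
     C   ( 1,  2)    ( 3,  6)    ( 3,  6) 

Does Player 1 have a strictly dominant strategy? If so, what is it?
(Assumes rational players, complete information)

No strictly dominant strategy exists for Player 1

Work:
A strategy strictly dominates another if it gives a strictly higher payoff against every opponent action. Compare each pair of P1's strategies column-by-column:
  A vs B: [6 vs 5, 1 vs 7, 3 vs 2] → A does not strictly dominate B (column Y: 1 ≤ 7)
  A vs C: [6 vs 1, 1 vs 3, 3 vs 3] → A does not strictly dominate C (column Y: 1 ≤ 3)
  B vs A: [5 vs 6, 7 vs 1, 2 vs 3] → B does not strictly dominate A (column X: 5 ≤ 6)
  B vs C: [5 vs 1, 7 vs 3, 2 vs 3] → B does not strictly dominate C (column Z: 2 ≤ 3)
  C vs A: [1 vs 6, 3 vs 1, 3 vs 3] → C does not strictly dominate A (column X: 1 ≤ 6)
  C vs B: [1 vs 5, 3 vs 7, 3 vs 2] → C does not strictly dominate B (column X: 1 ≤ 5)
No single strategy strictly dominates all others → no strictly dominant strategy.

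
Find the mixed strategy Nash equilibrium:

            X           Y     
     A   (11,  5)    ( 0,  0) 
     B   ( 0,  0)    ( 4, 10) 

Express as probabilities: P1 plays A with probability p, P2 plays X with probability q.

p = 0.6667, q = 0.2667

Work:
Find probabilities that make opponent indifferent:
P2 chooses q to make P1 indifferent between A and B
P1 chooses p to make P2 indifferent between X and Y
Mixed NE: P1 plays (A: 0.6667, B: 0.3333), P2 plays (X: 0.2667, Y: 0.7333)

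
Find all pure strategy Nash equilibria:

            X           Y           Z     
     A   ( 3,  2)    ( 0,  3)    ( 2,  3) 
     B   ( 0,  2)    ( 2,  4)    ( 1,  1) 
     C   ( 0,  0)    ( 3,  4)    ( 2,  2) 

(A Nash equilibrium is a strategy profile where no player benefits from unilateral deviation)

Nash equilibrium: (A, Z), (C, Y)

Work:
Best responses:
  P1 vs X: payoffs [3, 0, 0] → best response A (payoff 3)
  P1 vs Y: payoffs [0, 2, 3] → best response C (payoff 3)
  P1 vs Z: payoffs [2, 1, 2] → best response A/C (payoff 2)
  P2 vs A: payoffs [2, 3, 3] → best response Y/Z (payoff 3)
  P2 vs B: payoffs [2, 4, 1] → best response Y (payoff 4)
  P2 vs C: payoffs [0, 4, 2] → best response Y (payoff 4)
Mutual best responses: (A,Z), (C,Y) → Nash equilibria.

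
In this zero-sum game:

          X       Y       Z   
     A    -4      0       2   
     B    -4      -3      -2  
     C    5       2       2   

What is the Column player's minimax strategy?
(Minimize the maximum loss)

Column should play Y or Z (all achieve the minimum), value = 2

Work:
Column player minimizes Row's maximum payoff:
Column X: max payoff to Row = 5
Column Y: max payoff to Row = 2
Column Z: max payoff to Row = 2
Minimum is 2, achieved by columns Y, Z (tied).
Each of Y or Z is a minimax strategy.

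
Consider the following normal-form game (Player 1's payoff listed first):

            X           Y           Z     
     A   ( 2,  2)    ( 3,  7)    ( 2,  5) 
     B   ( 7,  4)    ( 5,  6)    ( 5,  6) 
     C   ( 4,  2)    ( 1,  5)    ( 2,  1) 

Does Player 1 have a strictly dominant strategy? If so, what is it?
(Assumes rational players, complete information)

Yes, Player 1's strictly dominant strategy is B

Work:
A strategy strictly dominates another if it gives a strictly higher payoff against every opponent action. Compare each pair of P1's strategies column-by-column:
  A vs B: [2 vs 7, 3 vs 5, 2 vs 5] → A does not strictly dominate B (column X: 2 ≤ 7)
  A vs C: [2 vs 4, 3 vs 1, 2 vs 2] → A does not strictly dominate C (column X: 2 ≤ 4)
  B vs A: [7 vs 2, 5 vs 3, 5 vs 2] → B strictly dominates A
  B vs C: [7 vs 4, 5 vs 1, 5 vs 2] → B strictly dominates C
  C vs A: [4 vs 2, 1 vs 3, 2 vs 2] → C does not strictly dominate A (column Y: 1 ≤ 3)
  C vs B: [4 vs 7, 1 vs 5, 2 vs 5] → C does not strictly dominate B (column X: 4 ≤ 7)
B strictly dominates every other strategy → strictly dominant.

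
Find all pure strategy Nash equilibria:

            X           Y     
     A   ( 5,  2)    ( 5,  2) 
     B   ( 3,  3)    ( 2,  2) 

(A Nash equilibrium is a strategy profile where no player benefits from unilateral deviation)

Nash equilibrium: (A, X), (A, Y)

Work:
Best responses:
  P1 vs X: payoffs [5, 3] → best response A (payoff 5)
  P1 vs Y: payoffs [5, 2] → best response A (payoff 5)
  P2 vs A: payoffs [2, 2] → best response X/Y (payoff 2)
  P2 vs B: payoffs [3, 2] → best response X (payoff 3)
Mutual best responses: (A,X), (A,Y) → Nash equilibria.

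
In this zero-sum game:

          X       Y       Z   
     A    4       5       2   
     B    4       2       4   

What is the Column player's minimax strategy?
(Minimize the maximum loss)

Column should play X or Z (all achieve the minimum), value = 4

Work:
Column player minimizes Row's maximum payoff:
Column X: max payoff to Row = 4
Column Y: max payoff to Row = 5
Column Z: max payoff to Row = 4
Minimum is 4, achieved by columns X, Z (tied).
Each of X or Z is a minimax strategy.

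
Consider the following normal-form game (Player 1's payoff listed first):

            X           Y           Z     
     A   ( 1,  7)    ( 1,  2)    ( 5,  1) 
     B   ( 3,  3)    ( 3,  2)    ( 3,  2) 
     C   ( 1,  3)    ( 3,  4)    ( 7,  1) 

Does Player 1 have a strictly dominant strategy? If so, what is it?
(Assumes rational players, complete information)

No strictly dominant strategy exists for Player 1

Work:
A strategy strictly dominates another if it gives a strictly higher payoff against every opponent action. Compare each pair of P1's strategies column-by-column:
  A vs B: [1 vs 3, 1 vs 3, 5 vs 3] → A does not strictly dominate B (column X: 1 ≤ 3)
  A vs C: [1 vs 1, 1 vs 3, 5 vs 7] → A does not strictly dominate C (column X: 1 ≤ 1)
  B vs A: [3 vs 1, 3 vs 1, 3 vs 5] → B does not strictly dominate A (column Z: 3 ≤ 5)
  B vs C: [3 vs 1, 3 vs 3, 3 vs 7] → B does not strictly dominate C (column Y: 3 ≤ 3)
  C vs A: [1 vs 1, 3 vs 1, 7 vs 5] → C does not strictly dominate A (column X: 1 ≤ 1)
  C vs B: [1 vs 3, 3 vs 3, 7 vs 3] → C does not strictly dominate B (column X: 1 ≤ 3)
No single strategy strictly dominates all others → no strictly dominant strategy.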